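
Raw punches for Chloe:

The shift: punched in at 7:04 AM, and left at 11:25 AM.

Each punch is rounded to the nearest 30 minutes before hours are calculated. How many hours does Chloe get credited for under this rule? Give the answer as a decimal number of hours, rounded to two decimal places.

The shift: in 7:04 AM→7:00 AM, out 11:25 AM→11:30 AM; 4 h 30 min

4.50 hours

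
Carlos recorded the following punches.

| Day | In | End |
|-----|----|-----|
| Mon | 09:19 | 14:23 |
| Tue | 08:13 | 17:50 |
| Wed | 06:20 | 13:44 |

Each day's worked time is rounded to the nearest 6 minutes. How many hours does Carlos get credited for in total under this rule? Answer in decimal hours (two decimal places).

Mon: 09:19–14:23 = 5 h 4 min → rounds to 5 h 6 min
Tue: 08:13–17:50 = 9 h 37 min → rounds to 9 h 36 min
Wed: 06:20–13:44 = 7 h 24 min → rounds to 7 h 24 min
Total credited: 22 h 6 min.

22.10 hours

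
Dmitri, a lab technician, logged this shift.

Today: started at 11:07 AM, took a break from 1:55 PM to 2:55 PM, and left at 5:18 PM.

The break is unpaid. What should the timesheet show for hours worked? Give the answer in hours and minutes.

5 h 11 min

Today: 11:07 AM–5:18 PM = 6 h 11 min; less 60 min break → 5 h 11 min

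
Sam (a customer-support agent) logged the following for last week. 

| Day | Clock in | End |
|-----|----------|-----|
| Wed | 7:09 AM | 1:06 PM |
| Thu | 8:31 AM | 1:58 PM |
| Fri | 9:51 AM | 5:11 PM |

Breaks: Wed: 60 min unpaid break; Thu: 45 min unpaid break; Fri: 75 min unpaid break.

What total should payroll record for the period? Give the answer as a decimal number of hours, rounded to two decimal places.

15.73 hours

Wed: 7:09 AM–1:06 PM = 5 h 57 min; less 60 min break → 4 h 57 min
Thu: 8:31 AM–1:58 PM = 5 h 27 min; less 45 min break → 4 h 42 min
Fri: 9:51 AM–5:11 PM = 7 h 20 min; less 75 min break → 6 h 5 min
Total: 4 h 57 min + 4 h 42 min + 6 h 5 min = 15 h 44 min.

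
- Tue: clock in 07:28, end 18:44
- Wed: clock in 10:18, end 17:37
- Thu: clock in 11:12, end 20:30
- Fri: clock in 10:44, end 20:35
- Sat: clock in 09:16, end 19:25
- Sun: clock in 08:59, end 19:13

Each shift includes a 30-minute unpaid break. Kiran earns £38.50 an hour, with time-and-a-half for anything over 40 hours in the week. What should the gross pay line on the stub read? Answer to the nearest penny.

Tue: 07:28–18:44 = 11 h 16 min; less 30 min break → 10 h 46 min
Wed: 10:18–17:37 = 7 h 19 min; less 30 min break → 6 h 49 min
Thu: 11:12–20:30 = 9 h 18 min; less 30 min break → 8 h 48 min
Fri: 10:44–20:35 = 9 h 51 min; less 30 min break → 9 h 21 min
Sat: 09:16–19:25 = 10 h 9 min; less 30 min break → 9 h 39 min
Sun: 08:59–19:13 = 10 h 14 min; less 30 min break → 9 h 44 min
Total worked: 55 h 7 min = 3307 min.
Regular 40 h 0 min = 2400 min at £38.50/h; overtime 15 h 7 min = 907 min at £57.75/h.
Pay = (2400 × £38.50 + 907 × £57.75) ÷ 60 = £2412.99.

£2412.99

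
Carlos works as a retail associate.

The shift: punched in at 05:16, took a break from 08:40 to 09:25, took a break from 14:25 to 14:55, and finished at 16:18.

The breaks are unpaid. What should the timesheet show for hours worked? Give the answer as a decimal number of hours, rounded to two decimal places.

The shift: 05:16–16:18 = 11 h 2 min; less 75 min break → 9 h 47 min

9.78 hours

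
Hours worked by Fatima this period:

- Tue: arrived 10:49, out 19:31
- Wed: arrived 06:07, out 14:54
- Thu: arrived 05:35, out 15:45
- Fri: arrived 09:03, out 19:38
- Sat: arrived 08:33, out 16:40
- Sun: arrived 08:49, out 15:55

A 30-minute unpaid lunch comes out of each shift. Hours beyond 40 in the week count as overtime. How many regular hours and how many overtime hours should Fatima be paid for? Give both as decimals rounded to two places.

Tue: 10:49–19:31 = 8 h 42 min; less 30 min break → 8 h 12 min
Wed: 06:07–14:54 = 8 h 47 min; less 30 min break → 8 h 17 min
Thu: 05:35–15:45 = 10 h 10 min; less 30 min break → 9 h 40 min
Fri: 09:03–19:38 = 10 h 35 min; less 30 min break → 10 h 5 min
Sat: 08:33–16:40 = 8 h 7 min; less 30 min break → 7 h 37 min
Sun: 08:49–15:55 = 7 h 6 min; less 30 min break → 6 h 36 min
Total worked: 50 h 27 min = 50.45 h.
Threshold 40 h → overtime 10 h 27 min, regular 40 h 0 min.

Regular 40.00 hours, overtime 10.45 hours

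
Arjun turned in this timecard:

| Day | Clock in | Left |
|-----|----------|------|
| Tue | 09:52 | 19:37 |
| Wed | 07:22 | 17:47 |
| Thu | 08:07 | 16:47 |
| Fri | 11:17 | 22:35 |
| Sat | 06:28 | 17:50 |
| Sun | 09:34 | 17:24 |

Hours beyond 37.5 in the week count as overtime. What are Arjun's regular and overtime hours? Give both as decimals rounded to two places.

Regular 37.50 hours, overtime 21.83 hours

Tue: 09:52–19:37 = 9 h 45 min
Wed: 07:22–17:47 = 10 h 25 min
Thu: 08:07–16:47 = 8 h 40 min
Fri: 11:17–22:35 = 11 h 18 min
Sat: 06:28–17:50 = 11 h 22 min
Sun: 09:34–17:24 = 7 h 50 min
Total worked: 59 h 20 min = 59.33 h.
Threshold 37.5 h → overtime 21 h 50 min, regular 37 h 30 min.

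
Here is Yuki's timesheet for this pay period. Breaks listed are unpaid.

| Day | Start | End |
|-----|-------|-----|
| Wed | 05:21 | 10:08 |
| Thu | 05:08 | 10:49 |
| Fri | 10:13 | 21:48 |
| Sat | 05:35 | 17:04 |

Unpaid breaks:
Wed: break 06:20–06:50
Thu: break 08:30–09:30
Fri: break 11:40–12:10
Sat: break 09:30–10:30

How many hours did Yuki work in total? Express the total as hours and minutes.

30 h 32 min

Wed: 05:21–10:08 = 4 h 47 min; less 30 min break → 4 h 17 min
Thu: 05:08–10:49 = 5 h 41 min; less 60 min break → 4 h 41 min
Fri: 10:13–21:48 = 11 h 35 min; less 30 min break → 11 h 5 min
Sat: 05:35–17:04 = 11 h 29 min; less 60 min break → 10 h 29 min
Total: 4 h 17 min + 4 h 41 min + 11 h 5 min + 10 h 29 min = 30 h 32 min.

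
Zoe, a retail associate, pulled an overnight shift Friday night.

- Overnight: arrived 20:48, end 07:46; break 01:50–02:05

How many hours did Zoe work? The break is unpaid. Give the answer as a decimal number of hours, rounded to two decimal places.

10.72 hours

Overnight: 20:48 → midnight = 3 h 12 min; midnight → 07:46 = 7 h 46 min; span 10 h 58 min; less 15 min break → 10 h 43 min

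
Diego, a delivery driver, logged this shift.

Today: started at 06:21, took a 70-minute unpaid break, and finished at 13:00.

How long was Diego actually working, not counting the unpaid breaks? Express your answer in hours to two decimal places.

Today: 06:21–13:00 = 6 h 39 min; less 70 min break → 5 h 29 min

5.48 hours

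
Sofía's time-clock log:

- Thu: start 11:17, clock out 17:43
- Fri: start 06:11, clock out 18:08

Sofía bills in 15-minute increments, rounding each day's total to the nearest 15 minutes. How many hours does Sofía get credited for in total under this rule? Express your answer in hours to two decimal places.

18.50 hours

Thu: 11:17–17:43 = 6 h 26 min → rounds to 6 h 30 min
Fri: 06:11–18:08 = 11 h 57 min → rounds to 12 h 0 min
Total credited: 18 h 30 min.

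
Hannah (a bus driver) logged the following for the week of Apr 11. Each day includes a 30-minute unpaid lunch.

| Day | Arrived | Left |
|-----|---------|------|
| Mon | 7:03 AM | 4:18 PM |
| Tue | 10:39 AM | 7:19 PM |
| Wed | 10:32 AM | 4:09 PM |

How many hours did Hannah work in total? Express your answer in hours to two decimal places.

22.03 hours

Mon: 7:03 AM–4:18 PM = 9 h 15 min; less 30 min break → 8 h 45 min
Tue: 10:39 AM–7:19 PM = 8 h 40 min; less 30 min break → 8 h 10 min
Wed: 10:32 AM–4:09 PM = 5 h 37 min; less 30 min break → 5 h 7 min
Total: 8 h 45 min + 8 h 10 min + 5 h 7 min = 22 h 2 min.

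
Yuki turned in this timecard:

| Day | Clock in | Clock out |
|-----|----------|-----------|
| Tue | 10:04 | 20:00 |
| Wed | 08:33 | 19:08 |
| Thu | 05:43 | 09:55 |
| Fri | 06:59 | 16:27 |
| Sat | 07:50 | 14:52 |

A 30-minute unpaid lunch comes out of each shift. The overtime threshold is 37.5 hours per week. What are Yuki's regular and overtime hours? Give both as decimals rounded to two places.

Regular 37.50 hours, overtime 1.22 hours

Tue: 10:04–20:00 = 9 h 56 min; less 30 min break → 9 h 26 min
Wed: 08:33–19:08 = 10 h 35 min; less 30 min break → 10 h 5 min
Thu: 05:43–09:55 = 4 h 12 min; less 30 min break → 3 h 42 min
Fri: 06:59–16:27 = 9 h 28 min; less 30 min break → 8 h 58 min
Sat: 07:50–14:52 = 7 h 2 min; less 30 min break → 6 h 32 min
Total worked: 38 h 43 min = 38.72 h.
Threshold 37.5 h → overtime 1 h 13 min, regular 37 h 30 min.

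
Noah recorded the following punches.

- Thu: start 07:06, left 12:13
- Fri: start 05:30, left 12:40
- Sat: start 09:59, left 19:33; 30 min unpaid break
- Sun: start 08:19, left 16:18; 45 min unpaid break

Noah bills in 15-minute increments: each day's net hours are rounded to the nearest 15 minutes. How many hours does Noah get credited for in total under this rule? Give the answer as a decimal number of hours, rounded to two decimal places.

28.50 hours

Thu: 07:06–12:13 = 5 h 7 min → rounds to 5 h 0 min
Fri: 05:30–12:40 = 7 h 10 min → rounds to 7 h 15 min
Sat: 09:59–19:33 = 9 h 34 min − 30 min = 9 h 4 min → rounds to 9 h 0 min
Sun: 08:19–16:18 = 7 h 59 min − 45 min = 7 h 14 min → rounds to 7 h 15 min
Total credited: 28 h 30 min.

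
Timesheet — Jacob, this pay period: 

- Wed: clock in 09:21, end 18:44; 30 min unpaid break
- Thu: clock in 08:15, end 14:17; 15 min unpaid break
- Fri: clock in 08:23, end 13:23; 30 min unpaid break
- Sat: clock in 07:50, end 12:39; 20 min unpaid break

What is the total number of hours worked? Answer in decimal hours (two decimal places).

23.65 hours

Wed: 09:21–18:44 = 9 h 23 min; less 30 min break → 8 h 53 min
Thu: 08:15–14:17 = 6 h 2 min; less 15 min break → 5 h 47 min
Fri: 08:23–13:23 = 5 h 0 min; less 30 min break → 4 h 30 min
Sat: 07:50–12:39 = 4 h 49 min; less 20 min break → 4 h 29 min
Total: 8 h 53 min + 5 h 47 min + 4 h 30 min + 4 h 29 min = 23 h 39 min.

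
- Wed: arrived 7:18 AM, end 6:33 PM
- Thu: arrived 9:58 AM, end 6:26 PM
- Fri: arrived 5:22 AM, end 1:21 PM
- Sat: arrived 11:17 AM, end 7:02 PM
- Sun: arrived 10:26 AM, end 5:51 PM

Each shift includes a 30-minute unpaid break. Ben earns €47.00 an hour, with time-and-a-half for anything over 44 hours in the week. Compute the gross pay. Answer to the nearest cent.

€1897.23

Wed: 7:18 AM–6:33 PM = 11 h 15 min; less 30 min break → 10 h 45 min
Thu: 9:58 AM–6:26 PM = 8 h 28 min; less 30 min break → 7 h 58 min
Fri: 5:22 AM–1:21 PM = 7 h 59 min; less 30 min break → 7 h 29 min
Sat: 11:17 AM–7:02 PM = 7 h 45 min; less 30 min break → 7 h 15 min
Sun: 10:26 AM–5:51 PM = 7 h 25 min; less 30 min break → 6 h 55 min
Total worked: 40 h 22 min = 2422 min.
Regular 40 h 22 min = 2422 min at €47.00/h; overtime 0 h 0 min = 0 min at €70.50/h.
Pay = (2422 × €47.00 + 0 × €70.50) ÷ 60 = €1897.23.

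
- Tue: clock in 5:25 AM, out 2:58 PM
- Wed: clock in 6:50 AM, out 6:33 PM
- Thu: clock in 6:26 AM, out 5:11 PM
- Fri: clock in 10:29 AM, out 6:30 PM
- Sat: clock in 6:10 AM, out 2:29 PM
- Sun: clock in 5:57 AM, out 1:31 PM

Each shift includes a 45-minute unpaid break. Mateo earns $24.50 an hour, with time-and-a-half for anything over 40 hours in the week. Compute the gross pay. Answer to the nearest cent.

$1399.56

Tue: 5:25 AM–2:58 PM = 9 h 33 min; less 45 min break → 8 h 48 min
Wed: 6:50 AM–6:33 PM = 11 h 43 min; less 45 min break → 10 h 58 min
Thu: 6:26 AM–5:11 PM = 10 h 45 min; less 45 min break → 10 h 0 min
Fri: 10:29 AM–6:30 PM = 8 h 1 min; less 45 min break → 7 h 16 min
Sat: 6:10 AM–2:29 PM = 8 h 19 min; less 45 min break → 7 h 34 min
Sun: 5:57 AM–1:31 PM = 7 h 34 min; less 45 min break → 6 h 49 min
Total worked: 51 h 25 min = 3085 min.
Regular 40 h 0 min = 2400 min at $24.50/h; overtime 11 h 25 min = 685 min at $36.75/h.
Pay = (2400 × $24.50 + 685 × $36.75) ÷ 60 = $1399.56.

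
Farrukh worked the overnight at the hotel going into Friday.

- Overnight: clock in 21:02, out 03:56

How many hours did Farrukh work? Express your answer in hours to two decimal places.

Overnight: 21:02 → midnight = 2 h 58 min; midnight → 03:56 = 3 h 56 min; span 6 h 54 min

6.90 hours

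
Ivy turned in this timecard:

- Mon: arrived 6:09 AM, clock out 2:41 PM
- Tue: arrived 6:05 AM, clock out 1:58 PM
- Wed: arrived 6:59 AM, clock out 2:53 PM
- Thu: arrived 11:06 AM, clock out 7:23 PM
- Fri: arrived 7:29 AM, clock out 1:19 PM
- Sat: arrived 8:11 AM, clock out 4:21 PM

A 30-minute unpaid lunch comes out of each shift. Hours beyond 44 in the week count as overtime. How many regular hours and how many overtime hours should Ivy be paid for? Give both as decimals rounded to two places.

Regular 43.60 hours, overtime 0.00 hours

Mon: 6:09 AM–2:41 PM = 8 h 32 min; less 30 min break → 8 h 2 min
Tue: 6:05 AM–1:58 PM = 7 h 53 min; less 30 min break → 7 h 23 min
Wed: 6:59 AM–2:53 PM = 7 h 54 min; less 30 min break → 7 h 24 min
Thu: 11:06 AM–7:23 PM = 8 h 17 min; less 30 min break → 7 h 47 min
Fri: 7:29 AM–1:19 PM = 5 h 50 min; less 30 min break → 5 h 20 min
Sat: 8:11 AM–4:21 PM = 8 h 10 min; less 30 min break → 7 h 40 min
Total worked: 43 h 36 min = 43.60 h.
Threshold 44 h → overtime 0 h 0 min, regular 43 h 36 min.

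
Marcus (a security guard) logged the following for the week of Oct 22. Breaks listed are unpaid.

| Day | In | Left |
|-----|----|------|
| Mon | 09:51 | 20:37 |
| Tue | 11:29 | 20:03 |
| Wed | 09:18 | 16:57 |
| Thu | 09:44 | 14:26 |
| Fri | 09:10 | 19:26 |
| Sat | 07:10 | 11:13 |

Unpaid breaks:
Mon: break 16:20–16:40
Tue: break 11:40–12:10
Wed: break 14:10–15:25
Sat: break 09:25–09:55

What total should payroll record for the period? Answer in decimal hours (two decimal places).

Mon: 09:51–20:37 = 10 h 46 min; less 20 min break → 10 h 26 min
Tue: 11:29–20:03 = 8 h 34 min; less 30 min break → 8 h 4 min
Wed: 09:18–16:57 = 7 h 39 min; less 75 min break → 6 h 24 min
Thu: 09:44–14:26 = 4 h 42 min
Fri: 09:10–19:26 = 10 h 16 min
Sat: 07:10–11:13 = 4 h 3 min; less 30 min break → 3 h 33 min
Total: 10 h 26 min + 8 h 4 min + 6 h 24 min + 4 h 42 min + 10 h 16 min + 3 h 33 min = 43 h 25 min.

43.42 hours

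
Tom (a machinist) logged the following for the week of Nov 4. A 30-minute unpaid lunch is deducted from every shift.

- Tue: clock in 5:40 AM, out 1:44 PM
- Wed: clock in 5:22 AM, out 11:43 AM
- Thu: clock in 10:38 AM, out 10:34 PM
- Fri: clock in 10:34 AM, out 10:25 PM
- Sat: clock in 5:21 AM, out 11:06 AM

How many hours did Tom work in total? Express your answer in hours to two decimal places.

41.45 hours

Tue: 5:40 AM–1:44 PM = 8 h 4 min; less 30 min break → 7 h 34 min
Wed: 5:22 AM–11:43 AM = 6 h 21 min; less 30 min break → 5 h 51 min
Thu: 10:38 AM–10:34 PM = 11 h 56 min; less 30 min break → 11 h 26 min
Fri: 10:34 AM–10:25 PM = 11 h 51 min; less 30 min break → 11 h 21 min
Sat: 5:21 AM–11:06 AM = 5 h 45 min; less 30 min break → 5 h 15 min
Total: 7 h 34 min + 5 h 51 min + 11 h 26 min + 11 h 21 min + 5 h 15 min = 41 h 27 min.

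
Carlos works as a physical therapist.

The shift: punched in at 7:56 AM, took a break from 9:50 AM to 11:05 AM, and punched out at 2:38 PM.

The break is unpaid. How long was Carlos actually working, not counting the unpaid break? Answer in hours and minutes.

The shift: 7:56 AM–2:38 PM = 6 h 42 min; less 75 min break → 5 h 27 min

5 h 27 min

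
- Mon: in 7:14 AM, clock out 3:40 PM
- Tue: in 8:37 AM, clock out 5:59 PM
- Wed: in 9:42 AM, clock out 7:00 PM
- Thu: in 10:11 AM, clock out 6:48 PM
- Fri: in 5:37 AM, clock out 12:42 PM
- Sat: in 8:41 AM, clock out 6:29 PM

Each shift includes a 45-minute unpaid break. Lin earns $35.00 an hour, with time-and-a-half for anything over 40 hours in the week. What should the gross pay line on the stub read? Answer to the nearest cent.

Mon: 7:14 AM–3:40 PM = 8 h 26 min; less 45 min break → 7 h 41 min
Tue: 8:37 AM–5:59 PM = 9 h 22 min; less 45 min break → 8 h 37 min
Wed: 9:42 AM–7:00 PM = 9 h 18 min; less 45 min break → 8 h 33 min
Thu: 10:11 AM–6:48 PM = 8 h 37 min; less 45 min break → 7 h 52 min
Fri: 5:37 AM–12:42 PM = 7 h 5 min; less 45 min break → 6 h 20 min
Sat: 8:41 AM–6:29 PM = 9 h 48 min; less 45 min break → 9 h 3 min
Total worked: 48 h 6 min = 2886 min.
Regular 40 h 0 min = 2400 min at $35.00/h; overtime 8 h 6 min = 486 min at $52.50/h.
Pay = (2400 × $35.00 + 486 × $52.50) ÷ 60 = $1825.25.

$1825.25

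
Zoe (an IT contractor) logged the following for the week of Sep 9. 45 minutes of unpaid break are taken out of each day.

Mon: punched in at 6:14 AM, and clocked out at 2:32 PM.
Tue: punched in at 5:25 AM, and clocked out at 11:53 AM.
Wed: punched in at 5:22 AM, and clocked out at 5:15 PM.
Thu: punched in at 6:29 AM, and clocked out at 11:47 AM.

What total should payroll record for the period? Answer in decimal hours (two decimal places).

Mon: 6:14 AM–2:32 PM = 8 h 18 min; less 45 min break → 7 h 33 min
Tue: 5:25 AM–11:53 AM = 6 h 28 min; less 45 min break → 5 h 43 min
Wed: 5:22 AM–5:15 PM = 11 h 53 min; less 45 min break → 11 h 8 min
Thu: 6:29 AM–11:47 AM = 5 h 18 min; less 45 min break → 4 h 33 min
Total: 7 h 33 min + 5 h 43 min + 11 h 8 min + 4 h 33 min = 28 h 57 min.

28.95 hours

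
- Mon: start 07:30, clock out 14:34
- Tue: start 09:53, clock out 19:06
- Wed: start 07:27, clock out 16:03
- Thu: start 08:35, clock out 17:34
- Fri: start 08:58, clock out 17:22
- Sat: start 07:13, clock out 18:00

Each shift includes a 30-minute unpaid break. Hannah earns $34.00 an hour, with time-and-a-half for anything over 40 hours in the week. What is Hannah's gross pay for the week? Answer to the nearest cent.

Mon: 07:30–14:34 = 7 h 4 min; less 30 min break → 6 h 34 min
Tue: 09:53–19:06 = 9 h 13 min; less 30 min break → 8 h 43 min
Wed: 07:27–16:03 = 8 h 36 min; less 30 min break → 8 h 6 min
Thu: 08:35–17:34 = 8 h 59 min; less 30 min break → 8 h 29 min
Fri: 08:58–17:22 = 8 h 24 min; less 30 min break → 7 h 54 min
Sat: 07:13–18:00 = 10 h 47 min; less 30 min break → 10 h 17 min
Total worked: 50 h 3 min = 3003 min.
Regular 40 h 0 min = 2400 min at $34.00/h; overtime 10 h 3 min = 603 min at $51.00/h.
Pay = (2400 × $34.00 + 603 × $51.00) ÷ 60 = $1872.55.

$1872.55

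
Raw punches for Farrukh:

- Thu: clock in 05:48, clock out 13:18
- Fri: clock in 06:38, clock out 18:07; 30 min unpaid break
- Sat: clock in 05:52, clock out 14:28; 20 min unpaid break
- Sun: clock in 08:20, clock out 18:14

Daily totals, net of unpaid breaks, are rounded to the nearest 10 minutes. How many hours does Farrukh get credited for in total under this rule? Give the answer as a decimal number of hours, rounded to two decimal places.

36.67 hours

Thu: 05:48–13:18 = 7 h 30 min → rounds to 7 h 30 min
Fri: 06:38–18:07 = 11 h 29 min − 30 min = 10 h 59 min → rounds to 11 h 0 min
Sat: 05:52–14:28 = 8 h 36 min − 20 min = 8 h 16 min → rounds to 8 h 20 min
Sun: 08:20–18:14 = 9 h 54 min → rounds to 9 h 50 min
Total credited: 36 h 40 min.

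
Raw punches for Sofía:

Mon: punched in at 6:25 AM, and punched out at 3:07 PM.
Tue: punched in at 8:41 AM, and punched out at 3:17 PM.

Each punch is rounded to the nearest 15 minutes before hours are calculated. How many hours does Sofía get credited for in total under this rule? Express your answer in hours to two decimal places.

Mon: in 6:25 AM→6:30 AM, out 3:07 PM→3:00 PM; 8 h 30 min
Tue: in 8:41 AM→8:45 AM, out 3:17 PM→3:15 PM; 6 h 30 min
Total credited: 15 h 0 min.

15.00 hours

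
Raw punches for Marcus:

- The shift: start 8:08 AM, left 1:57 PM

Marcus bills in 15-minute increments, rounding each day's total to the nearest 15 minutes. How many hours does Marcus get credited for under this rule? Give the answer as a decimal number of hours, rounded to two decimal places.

The shift: 8:08 AM–1:57 PM = 5 h 49 min → rounds to 5 h 45 min

5.75 hours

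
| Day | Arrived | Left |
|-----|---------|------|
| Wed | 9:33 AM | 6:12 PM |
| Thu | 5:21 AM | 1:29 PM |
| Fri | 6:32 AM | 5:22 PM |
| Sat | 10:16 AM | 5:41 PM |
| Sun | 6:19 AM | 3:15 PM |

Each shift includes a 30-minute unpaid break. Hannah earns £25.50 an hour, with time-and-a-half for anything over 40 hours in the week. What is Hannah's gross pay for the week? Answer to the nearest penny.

Wed: 9:33 AM–6:12 PM = 8 h 39 min; less 30 min break → 8 h 9 min
Thu: 5:21 AM–1:29 PM = 8 h 8 min; less 30 min break → 7 h 38 min
Fri: 6:32 AM–5:22 PM = 10 h 50 min; less 30 min break → 10 h 20 min
Sat: 10:16 AM–5:41 PM = 7 h 25 min; less 30 min break → 6 h 55 min
Sun: 6:19 AM–3:15 PM = 8 h 56 min; less 30 min break → 8 h 26 min
Total worked: 41 h 28 min = 2488 min.
Regular 40 h 0 min = 2400 min at £25.50/h; overtime 1 h 28 min = 88 min at £38.25/h.
Pay = (2400 × £25.50 + 88 × £38.25) ÷ 60 = £1076.10.

£1076.10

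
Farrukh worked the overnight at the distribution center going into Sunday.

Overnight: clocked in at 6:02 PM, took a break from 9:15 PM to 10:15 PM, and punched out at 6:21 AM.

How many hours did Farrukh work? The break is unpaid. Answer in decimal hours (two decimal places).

Overnight: 6:02 PM → midnight = 5 h 58 min; midnight → 6:21 AM = 6 h 21 min; span 12 h 19 min; less 60 min break → 11 h 19 min

11.32 hours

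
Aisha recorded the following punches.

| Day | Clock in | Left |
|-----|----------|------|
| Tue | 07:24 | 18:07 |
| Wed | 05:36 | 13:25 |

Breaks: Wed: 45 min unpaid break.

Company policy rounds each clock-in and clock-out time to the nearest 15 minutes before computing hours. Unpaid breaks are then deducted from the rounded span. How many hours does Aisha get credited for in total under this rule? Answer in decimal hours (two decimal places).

Tue: in 07:24→07:30, out 18:07→18:00; 10 h 30 min
Wed: in 05:36→05:30, out 13:25→13:30; 8 h 0 min − 45 min = 7 h 15 min
Total credited: 17 h 45 min.

17.75 hours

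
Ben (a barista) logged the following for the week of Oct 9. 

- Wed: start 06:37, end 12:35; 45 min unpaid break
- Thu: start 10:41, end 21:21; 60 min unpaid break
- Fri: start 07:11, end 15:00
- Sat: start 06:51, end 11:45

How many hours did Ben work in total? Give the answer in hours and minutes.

27 h 36 min

Wed: 06:37–12:35 = 5 h 58 min; less 45 min break → 5 h 13 min
Thu: 10:41–21:21 = 10 h 40 min; less 60 min break → 9 h 40 min
Fri: 07:11–15:00 = 7 h 49 min
Sat: 06:51–11:45 = 4 h 54 min
Total: 5 h 13 min + 9 h 40 min + 7 h 49 min + 4 h 54 min = 27 h 36 min.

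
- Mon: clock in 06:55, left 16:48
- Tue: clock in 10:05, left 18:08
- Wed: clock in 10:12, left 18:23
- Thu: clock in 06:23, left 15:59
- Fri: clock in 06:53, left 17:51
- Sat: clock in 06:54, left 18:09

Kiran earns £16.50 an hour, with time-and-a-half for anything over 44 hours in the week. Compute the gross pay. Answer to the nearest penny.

Mon: 06:55–16:48 = 9 h 53 min
Tue: 10:05–18:08 = 8 h 3 min
Wed: 10:12–18:23 = 8 h 11 min
Thu: 06:23–15:59 = 9 h 36 min
Fri: 06:53–17:51 = 10 h 58 min
Sat: 06:54–18:09 = 11 h 15 min
Total worked: 57 h 56 min = 3476 min.
Regular 44 h 0 min = 2640 min at £16.50/h; overtime 13 h 56 min = 836 min at £24.75/h.
Pay = (2640 × £16.50 + 836 × £24.75) ÷ 60 = £1070.85.

£1070.85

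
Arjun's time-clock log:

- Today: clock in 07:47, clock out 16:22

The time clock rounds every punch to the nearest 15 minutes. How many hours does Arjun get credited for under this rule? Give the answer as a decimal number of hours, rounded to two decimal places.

Today: in 07:47→07:45, out 16:22→16:15; 8 h 30 min

8.50 hours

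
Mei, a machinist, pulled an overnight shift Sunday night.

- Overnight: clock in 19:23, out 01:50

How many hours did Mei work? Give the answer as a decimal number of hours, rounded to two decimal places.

Overnight: 19:23 → midnight = 4 h 37 min; midnight → 01:50 = 1 h 50 min; span 6 h 27 min

6.45 hours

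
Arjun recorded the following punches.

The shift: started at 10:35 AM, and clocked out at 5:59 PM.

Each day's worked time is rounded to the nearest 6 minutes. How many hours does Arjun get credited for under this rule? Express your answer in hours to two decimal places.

The shift: 10:35 AM–5:59 PM = 7 h 24 min → rounds to 7 h 24 min

7.40 hours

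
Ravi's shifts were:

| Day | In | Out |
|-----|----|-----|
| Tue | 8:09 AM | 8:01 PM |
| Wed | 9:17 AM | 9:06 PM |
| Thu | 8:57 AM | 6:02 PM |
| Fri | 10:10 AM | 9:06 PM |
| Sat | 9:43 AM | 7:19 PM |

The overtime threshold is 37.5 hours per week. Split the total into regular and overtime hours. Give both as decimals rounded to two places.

Regular 37.50 hours, overtime 15.80 hours

Tue: 8:09 AM–8:01 PM = 11 h 52 min
Wed: 9:17 AM–9:06 PM = 11 h 49 min
Thu: 8:57 AM–6:02 PM = 9 h 5 min
Fri: 10:10 AM–9:06 PM = 10 h 56 min
Sat: 9:43 AM–7:19 PM = 9 h 36 min
Total worked: 53 h 18 min = 53.30 h.
Threshold 37.5 h → overtime 15 h 48 min, regular 37 h 30 min.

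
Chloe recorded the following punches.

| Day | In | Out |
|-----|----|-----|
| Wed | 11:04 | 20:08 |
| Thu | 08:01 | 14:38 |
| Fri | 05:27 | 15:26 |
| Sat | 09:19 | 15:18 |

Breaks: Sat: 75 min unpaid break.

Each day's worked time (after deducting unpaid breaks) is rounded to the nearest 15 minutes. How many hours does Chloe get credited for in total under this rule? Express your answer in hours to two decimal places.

30.25 hours

Wed: 11:04–20:08 = 9 h 4 min → rounds to 9 h 0 min
Thu: 08:01–14:38 = 6 h 37 min → rounds to 6 h 30 min
Fri: 05:27–15:26 = 9 h 59 min → rounds to 10 h 0 min
Sat: 09:19–15:18 = 5 h 59 min − 75 min = 4 h 44 min → rounds to 4 h 45 min
Total credited: 30 h 15 min.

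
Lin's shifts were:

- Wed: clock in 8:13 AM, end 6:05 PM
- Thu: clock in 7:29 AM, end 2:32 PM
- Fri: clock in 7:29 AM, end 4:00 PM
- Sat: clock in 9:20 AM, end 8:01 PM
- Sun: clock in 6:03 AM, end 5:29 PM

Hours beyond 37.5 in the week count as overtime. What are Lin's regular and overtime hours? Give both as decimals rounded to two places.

Wed: 8:13 AM–6:05 PM = 9 h 52 min
Thu: 7:29 AM–2:32 PM = 7 h 3 min
Fri: 7:29 AM–4:00 PM = 8 h 31 min
Sat: 9:20 AM–8:01 PM = 10 h 41 min
Sun: 6:03 AM–5:29 PM = 11 h 26 min
Total worked: 47 h 33 min = 47.55 h.
Threshold 37.5 h → overtime 10 h 3 min, regular 37 h 30 min.

Regular 37.50 hours, overtime 10.05 hours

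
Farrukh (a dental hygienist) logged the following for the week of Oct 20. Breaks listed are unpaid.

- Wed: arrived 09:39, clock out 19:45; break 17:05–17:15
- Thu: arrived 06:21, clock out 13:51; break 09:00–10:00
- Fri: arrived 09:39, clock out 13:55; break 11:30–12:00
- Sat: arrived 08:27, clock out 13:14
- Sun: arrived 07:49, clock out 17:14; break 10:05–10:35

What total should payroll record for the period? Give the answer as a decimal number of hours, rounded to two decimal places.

Wed: 09:39–19:45 = 10 h 6 min; less 10 min break → 9 h 56 min
Thu: 06:21–13:51 = 7 h 30 min; less 60 min break → 6 h 30 min
Fri: 09:39–13:55 = 4 h 16 min; less 30 min break → 3 h 46 min
Sat: 08:27–13:14 = 4 h 47 min
Sun: 07:49–17:14 = 9 h 25 min; less 30 min break → 8 h 55 min
Total: 9 h 56 min + 6 h 30 min + 3 h 46 min + 4 h 47 min + 8 h 55 min = 33 h 54 min.

33.90 hours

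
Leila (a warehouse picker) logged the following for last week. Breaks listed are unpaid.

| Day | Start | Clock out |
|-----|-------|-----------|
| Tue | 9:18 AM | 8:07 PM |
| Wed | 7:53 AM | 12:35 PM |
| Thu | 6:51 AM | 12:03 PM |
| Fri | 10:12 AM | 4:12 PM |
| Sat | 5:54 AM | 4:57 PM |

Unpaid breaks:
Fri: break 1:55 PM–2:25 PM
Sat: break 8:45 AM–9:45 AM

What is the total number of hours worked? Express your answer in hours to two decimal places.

36.27 hours

Tue: 9:18 AM–8:07 PM = 10 h 49 min
Wed: 7:53 AM–12:35 PM = 4 h 42 min
Thu: 6:51 AM–12:03 PM = 5 h 12 min
Fri: 10:12 AM–4:12 PM = 6 h 0 min; less 30 min break → 5 h 30 min
Sat: 5:54 AM–4:57 PM = 11 h 3 min; less 60 min break → 10 h 3 min
Total: 10 h 49 min + 4 h 42 min + 5 h 12 min + 5 h 30 min + 10 h 3 min = 36 h 16 min.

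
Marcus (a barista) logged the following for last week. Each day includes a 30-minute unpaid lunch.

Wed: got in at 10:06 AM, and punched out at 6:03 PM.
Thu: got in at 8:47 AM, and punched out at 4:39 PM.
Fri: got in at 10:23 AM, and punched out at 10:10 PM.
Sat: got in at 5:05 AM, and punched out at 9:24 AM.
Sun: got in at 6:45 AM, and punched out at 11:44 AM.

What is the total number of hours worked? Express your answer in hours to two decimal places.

34.40 hours

Wed: 10:06 AM–6:03 PM = 7 h 57 min; less 30 min break → 7 h 27 min
Thu: 8:47 AM–4:39 PM = 7 h 52 min; less 30 min break → 7 h 22 min
Fri: 10:23 AM–10:10 PM = 11 h 47 min; less 30 min break → 11 h 17 min
Sat: 5:05 AM–9:24 AM = 4 h 19 min; less 30 min break → 3 h 49 min
Sun: 6:45 AM–11:44 AM = 4 h 59 min; less 30 min break → 4 h 29 min
Total: 7 h 27 min + 7 h 22 min + 11 h 17 min + 3 h 49 min + 4 h 29 min = 34 h 24 min.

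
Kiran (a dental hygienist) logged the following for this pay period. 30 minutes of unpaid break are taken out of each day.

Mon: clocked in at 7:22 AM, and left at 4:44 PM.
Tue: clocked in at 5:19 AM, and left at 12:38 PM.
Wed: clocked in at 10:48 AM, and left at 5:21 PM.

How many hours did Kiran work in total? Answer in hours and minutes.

21 h 44 min

Mon: 7:22 AM–4:44 PM = 9 h 22 min; less 30 min break → 8 h 52 min
Tue: 5:19 AM–12:38 PM = 7 h 19 min; less 30 min break → 6 h 49 min
Wed: 10:48 AM–5:21 PM = 6 h 33 min; less 30 min break → 6 h 3 min
Total: 8 h 52 min + 6 h 49 min + 6 h 3 min = 21 h 44 min.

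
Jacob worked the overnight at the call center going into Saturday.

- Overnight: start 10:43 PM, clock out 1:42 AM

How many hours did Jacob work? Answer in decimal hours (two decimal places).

2.98 hours

Overnight: 10:43 PM → midnight = 1 h 17 min; midnight → 1:42 AM = 1 h 42 min; span 2 h 59 min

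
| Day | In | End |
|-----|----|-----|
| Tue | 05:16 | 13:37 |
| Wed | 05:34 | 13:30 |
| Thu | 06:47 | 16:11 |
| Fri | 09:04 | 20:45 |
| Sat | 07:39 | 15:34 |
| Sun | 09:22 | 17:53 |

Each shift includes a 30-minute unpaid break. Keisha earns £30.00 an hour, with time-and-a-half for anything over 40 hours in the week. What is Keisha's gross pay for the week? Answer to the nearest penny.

£1686.00

Tue: 05:16–13:37 = 8 h 21 min; less 30 min break → 7 h 51 min
Wed: 05:34–13:30 = 7 h 56 min; less 30 min break → 7 h 26 min
Thu: 06:47–16:11 = 9 h 24 min; less 30 min break → 8 h 54 min
Fri: 09:04–20:45 = 11 h 41 min; less 30 min break → 11 h 11 min
Sat: 07:39–15:34 = 7 h 55 min; less 30 min break → 7 h 25 min
Sun: 09:22–17:53 = 8 h 31 min; less 30 min break → 8 h 1 min
Total worked: 50 h 48 min = 3048 min.
Regular 40 h 0 min = 2400 min at £30.00/h; overtime 10 h 48 min = 648 min at £45.00/h.
Pay = (2400 × £30.00 + 648 × £45.00) ÷ 60 = £1686.00.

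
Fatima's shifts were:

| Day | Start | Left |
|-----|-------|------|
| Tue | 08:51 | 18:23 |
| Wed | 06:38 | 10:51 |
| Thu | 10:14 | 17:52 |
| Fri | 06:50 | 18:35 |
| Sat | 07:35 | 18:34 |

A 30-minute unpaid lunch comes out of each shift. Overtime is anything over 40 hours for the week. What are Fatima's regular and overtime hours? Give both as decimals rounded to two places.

Tue: 08:51–18:23 = 9 h 32 min; less 30 min break → 9 h 2 min
Wed: 06:38–10:51 = 4 h 13 min; less 30 min break → 3 h 43 min
Thu: 10:14–17:52 = 7 h 38 min; less 30 min break → 7 h 8 min
Fri: 06:50–18:35 = 11 h 45 min; less 30 min break → 11 h 15 min
Sat: 07:35–18:34 = 10 h 59 min; less 30 min break → 10 h 29 min
Total worked: 41 h 37 min = 41.62 h.
Threshold 40 h → overtime 1 h 37 min, regular 40 h 0 min.

Regular 40.00 hours, overtime 1.62 hours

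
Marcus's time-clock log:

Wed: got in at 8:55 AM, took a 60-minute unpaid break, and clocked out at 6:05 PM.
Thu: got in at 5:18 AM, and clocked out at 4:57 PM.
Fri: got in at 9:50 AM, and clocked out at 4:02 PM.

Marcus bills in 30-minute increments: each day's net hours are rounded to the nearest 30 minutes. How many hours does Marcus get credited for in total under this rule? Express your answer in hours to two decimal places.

Wed: 8:55 AM–6:05 PM = 9 h 10 min − 60 min = 8 h 10 min → rounds to 8 h 0 min
Thu: 5:18 AM–4:57 PM = 11 h 39 min → rounds to 11 h 30 min
Fri: 9:50 AM–4:02 PM = 6 h 12 min → rounds to 6 h 0 min
Total credited: 25 h 30 min.

25.50 hours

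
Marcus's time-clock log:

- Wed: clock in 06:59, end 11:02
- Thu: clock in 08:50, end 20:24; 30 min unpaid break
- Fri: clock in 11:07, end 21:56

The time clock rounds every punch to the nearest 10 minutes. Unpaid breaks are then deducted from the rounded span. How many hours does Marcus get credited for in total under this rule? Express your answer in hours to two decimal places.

Wed: in 06:59→07:00, out 11:02→11:00; 4 h 0 min
Thu: in 08:50→08:50, out 20:24→20:20; 11 h 30 min − 30 min = 11 h 0 min
Fri: in 11:07→11:10, out 21:56→22:00; 10 h 50 min
Total credited: 25 h 50 min.

25.83 hours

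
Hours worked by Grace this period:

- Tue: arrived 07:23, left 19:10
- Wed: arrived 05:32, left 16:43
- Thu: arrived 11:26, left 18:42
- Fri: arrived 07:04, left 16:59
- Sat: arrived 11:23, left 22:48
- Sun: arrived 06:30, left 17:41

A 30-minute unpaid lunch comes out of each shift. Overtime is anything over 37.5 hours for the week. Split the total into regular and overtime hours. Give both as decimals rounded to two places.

Tue: 07:23–19:10 = 11 h 47 min; less 30 min break → 11 h 17 min
Wed: 05:32–16:43 = 11 h 11 min; less 30 min break → 10 h 41 min
Thu: 11:26–18:42 = 7 h 16 min; less 30 min break → 6 h 46 min
Fri: 07:04–16:59 = 9 h 55 min; less 30 min break → 9 h 25 min
Sat: 11:23–22:48 = 11 h 25 min; less 30 min break → 10 h 55 min
Sun: 06:30–17:41 = 11 h 11 min; less 30 min break → 10 h 41 min
Total worked: 59 h 45 min = 59.75 h.
Threshold 37.5 h → overtime 22 h 15 min, regular 37 h 30 min.

Regular 37.50 hours, overtime 22.25 hours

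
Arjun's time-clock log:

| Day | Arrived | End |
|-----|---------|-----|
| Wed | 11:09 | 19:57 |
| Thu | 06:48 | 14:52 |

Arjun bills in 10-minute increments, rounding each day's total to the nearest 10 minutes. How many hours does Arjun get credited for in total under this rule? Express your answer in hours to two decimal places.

16.83 hours

Wed: 11:09–19:57 = 8 h 48 min → rounds to 8 h 50 min
Thu: 06:48–14:52 = 8 h 4 min → rounds to 8 h 0 min
Total credited: 16 h 50 min.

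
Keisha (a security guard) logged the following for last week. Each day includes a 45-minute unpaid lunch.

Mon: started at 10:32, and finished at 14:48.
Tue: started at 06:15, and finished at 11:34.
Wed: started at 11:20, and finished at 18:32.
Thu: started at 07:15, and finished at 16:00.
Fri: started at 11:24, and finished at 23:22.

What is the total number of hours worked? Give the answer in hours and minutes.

Mon: 10:32–14:48 = 4 h 16 min; less 45 min break → 3 h 31 min
Tue: 06:15–11:34 = 5 h 19 min; less 45 min break → 4 h 34 min
Wed: 11:20–18:32 = 7 h 12 min; less 45 min break → 6 h 27 min
Thu: 07:15–16:00 = 8 h 45 min; less 45 min break → 8 h 0 min
Fri: 11:24–23:22 = 11 h 58 min; less 45 min break → 11 h 13 min
Total: 3 h 31 min + 4 h 34 min + 6 h 27 min + 8 h 0 min + 11 h 13 min = 33 h 45 min.

33 h 45 min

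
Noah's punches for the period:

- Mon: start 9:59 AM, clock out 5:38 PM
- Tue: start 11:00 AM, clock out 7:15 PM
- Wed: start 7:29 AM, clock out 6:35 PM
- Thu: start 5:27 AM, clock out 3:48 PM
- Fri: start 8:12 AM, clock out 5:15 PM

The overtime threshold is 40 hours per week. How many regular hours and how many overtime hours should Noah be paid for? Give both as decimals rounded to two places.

Regular 40.00 hours, overtime 6.40 hours

Mon: 9:59 AM–5:38 PM = 7 h 39 min
Tue: 11:00 AM–7:15 PM = 8 h 15 min
Wed: 7:29 AM–6:35 PM = 11 h 6 min
Thu: 5:27 AM–3:48 PM = 10 h 21 min
Fri: 8:12 AM–5:15 PM = 9 h 3 min
Total worked: 46 h 24 min = 46.40 h.
Threshold 40 h → overtime 6 h 24 min, regular 40 h 0 min.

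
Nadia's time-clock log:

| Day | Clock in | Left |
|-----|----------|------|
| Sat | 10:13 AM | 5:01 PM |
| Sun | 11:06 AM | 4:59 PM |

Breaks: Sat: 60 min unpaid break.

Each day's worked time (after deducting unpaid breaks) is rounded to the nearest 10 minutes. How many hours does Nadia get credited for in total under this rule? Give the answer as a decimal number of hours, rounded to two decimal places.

11.67 hours

Sat: 10:13 AM–5:01 PM = 6 h 48 min − 60 min = 5 h 48 min → rounds to 5 h 50 min
Sun: 11:06 AM–4:59 PM = 5 h 53 min → rounds to 5 h 50 min
Total credited: 11 h 40 min.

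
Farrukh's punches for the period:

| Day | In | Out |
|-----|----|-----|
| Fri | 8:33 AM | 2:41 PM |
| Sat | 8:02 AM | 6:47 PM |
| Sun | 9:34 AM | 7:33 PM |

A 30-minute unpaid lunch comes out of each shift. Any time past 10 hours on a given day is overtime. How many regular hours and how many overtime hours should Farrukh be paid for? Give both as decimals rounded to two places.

Regular 25.12 hours, overtime 0.25 hours

Fri: 8:33 AM–2:41 PM = 6 h 8 min; less 30 min break → 5 h 38 min
Sat: 8:02 AM–6:47 PM = 10 h 45 min; less 30 min break → 10 h 15 min
Sun: 9:34 AM–7:33 PM = 9 h 59 min; less 30 min break → 9 h 29 min
Fri reg 5 h 38 min / OT 0 h 0 min; Sat reg 10 h 0 min / OT 0 h 15 min; Sun reg 9 h 29 min / OT 0 h 0 min.
Totals: regular 25 h 7 min, overtime 0 h 15 min.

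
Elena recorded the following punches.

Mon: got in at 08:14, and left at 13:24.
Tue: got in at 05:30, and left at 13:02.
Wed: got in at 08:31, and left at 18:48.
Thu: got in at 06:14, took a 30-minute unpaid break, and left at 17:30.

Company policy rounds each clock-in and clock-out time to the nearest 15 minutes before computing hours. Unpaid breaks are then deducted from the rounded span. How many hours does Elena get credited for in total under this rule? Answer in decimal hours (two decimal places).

Mon: in 08:14→08:15, out 13:24→13:30; 5 h 15 min
Tue: in 05:30→05:30, out 13:02→13:00; 7 h 30 min
Wed: in 08:31→08:30, out 18:48→18:45; 10 h 15 min
Thu: in 06:14→06:15, out 17:30→17:30; 11 h 15 min − 30 min = 10 h 45 min
Total credited: 33 h 45 min.

33.75 hours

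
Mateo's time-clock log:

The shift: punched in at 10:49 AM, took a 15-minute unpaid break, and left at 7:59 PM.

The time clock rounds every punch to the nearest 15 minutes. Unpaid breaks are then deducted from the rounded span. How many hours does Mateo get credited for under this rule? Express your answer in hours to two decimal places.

The shift: in 10:49 AM→10:45 AM, out 7:59 PM→8:00 PM; 9 h 15 min − 15 min = 9 h 0 min

9.00 hours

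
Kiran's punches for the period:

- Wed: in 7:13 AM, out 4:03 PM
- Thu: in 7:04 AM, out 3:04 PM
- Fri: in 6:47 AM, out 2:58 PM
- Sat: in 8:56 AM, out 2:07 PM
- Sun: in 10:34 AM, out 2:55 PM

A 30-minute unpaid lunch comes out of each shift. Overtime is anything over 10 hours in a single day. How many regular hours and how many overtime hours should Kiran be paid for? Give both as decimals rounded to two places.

Wed: 7:13 AM–4:03 PM = 8 h 50 min; less 30 min break → 8 h 20 min
Thu: 7:04 AM–3:04 PM = 8 h 0 min; less 30 min break → 7 h 30 min
Fri: 6:47 AM–2:58 PM = 8 h 11 min; less 30 min break → 7 h 41 min
Sat: 8:56 AM–2:07 PM = 5 h 11 min; less 30 min break → 4 h 41 min
Sun: 10:34 AM–2:55 PM = 4 h 21 min; less 30 min break → 3 h 51 min
Wed reg 8 h 20 min / OT 0 h 0 min; Thu reg 7 h 30 min / OT 0 h 0 min; Fri reg 7 h 41 min / OT 0 h 0 min; Sat reg 4 h 41 min / OT 0 h 0 min; Sun reg 3 h 51 min / OT 0 h 0 min.
Totals: regular 32 h 3 min, overtime 0 h 0 min.

Regular 32.05 hours, overtime 0.00 hours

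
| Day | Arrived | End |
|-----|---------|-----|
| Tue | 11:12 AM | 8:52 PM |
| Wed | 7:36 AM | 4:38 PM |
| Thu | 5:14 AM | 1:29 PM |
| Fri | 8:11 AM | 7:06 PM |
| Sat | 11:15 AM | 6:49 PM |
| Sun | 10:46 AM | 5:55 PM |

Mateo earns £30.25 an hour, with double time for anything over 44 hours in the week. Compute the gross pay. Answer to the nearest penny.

Tue: 11:12 AM–8:52 PM = 9 h 40 min
Wed: 7:36 AM–4:38 PM = 9 h 2 min
Thu: 5:14 AM–1:29 PM = 8 h 15 min
Fri: 8:11 AM–7:06 PM = 10 h 55 min
Sat: 11:15 AM–6:49 PM = 7 h 34 min
Sun: 10:46 AM–5:55 PM = 7 h 9 min
Total worked: 52 h 35 min = 3155 min.
Regular 44 h 0 min = 2640 min at £30.25/h; overtime 8 h 35 min = 515 min at £60.50/h.
Pay = (2640 × £30.25 + 515 × £60.50) ÷ 60 = £1850.29.

£1850.29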